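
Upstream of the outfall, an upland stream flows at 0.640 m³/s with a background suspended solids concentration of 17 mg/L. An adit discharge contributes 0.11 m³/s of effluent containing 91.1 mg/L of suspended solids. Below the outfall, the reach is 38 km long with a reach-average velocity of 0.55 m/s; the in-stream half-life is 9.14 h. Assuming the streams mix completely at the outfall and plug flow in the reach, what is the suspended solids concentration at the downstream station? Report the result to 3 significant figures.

6.50 mg/L

Mixed concentration C = ΣQC/ΣQ = (0.6400·17.00 + 0.1100·91.10) / 0.7500 = 20.90/0.7500 = 27.87 mg/L.
Travel time t = 38·1000 / 0.55 = 69090 s = 19.19 h.
Half-life 9.14 h → k = ln 2 / 9.14 = 0.07584 h⁻¹ = 1.820 d⁻¹.
After decay, C = 27.87 × e^(−kt) = 27.87 × 0.2333 = 6.501 mg/L.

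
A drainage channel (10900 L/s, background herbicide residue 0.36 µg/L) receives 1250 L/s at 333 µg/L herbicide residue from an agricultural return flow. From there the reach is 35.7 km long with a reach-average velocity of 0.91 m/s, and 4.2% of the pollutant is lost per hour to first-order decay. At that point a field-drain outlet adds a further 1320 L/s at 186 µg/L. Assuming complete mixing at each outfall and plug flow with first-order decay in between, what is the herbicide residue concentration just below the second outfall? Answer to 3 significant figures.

37.8 µg/L

After mixing, C = (10900·0.3600 + 1250·333.0) / 12150 = 420200/12150 = 34.58 µg/L; combined flow 12150 L/s.
Travel time t = 35.7·1000 / 0.91 = 39230 s = 10.90 h.
4.2%/h lost → k = −ln(1 − 0.042) = 0.04291 h⁻¹.
Applying C = C₀e^(−kt): 34.58 × 0.6265 = 21.67 µg/L.
Second outfall: C = (12150·21.67 + 1320·186.0)/13470 = 37.77 µg/L.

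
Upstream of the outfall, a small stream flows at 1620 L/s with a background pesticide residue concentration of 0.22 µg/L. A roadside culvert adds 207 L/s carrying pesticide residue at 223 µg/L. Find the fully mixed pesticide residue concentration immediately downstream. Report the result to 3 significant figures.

25.5 µg/L

Mass balance: C = (1620·0.2200 + 207.0·223.0) / 1827 = 46520/1827 = 25.46 µg/L.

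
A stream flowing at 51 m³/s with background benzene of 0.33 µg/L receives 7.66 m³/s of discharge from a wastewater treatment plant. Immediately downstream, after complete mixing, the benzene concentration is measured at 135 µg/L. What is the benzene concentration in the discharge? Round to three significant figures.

Mass balance: 51.00·0.3300 + 7.660·Cₑ = 58.66·135.0
→ Cₑ = (58.66·135.0 − 51.00·0.3300) / 7.660 = 1032 µg/L.

1030 µg/L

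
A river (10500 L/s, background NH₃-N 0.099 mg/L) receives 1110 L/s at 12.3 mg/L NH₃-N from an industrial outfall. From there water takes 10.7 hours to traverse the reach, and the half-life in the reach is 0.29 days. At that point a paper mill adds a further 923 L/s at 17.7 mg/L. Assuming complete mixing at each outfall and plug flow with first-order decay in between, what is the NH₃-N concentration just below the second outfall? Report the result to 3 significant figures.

1.71 mg/L

After mixing, C = (10500·0.09900 + 1110·12.30) / 11610 = 14690/11610 = 1.266 mg/L; combined flow 11610 L/s.
Half-life 0.29 d → k = ln 2 / 0.29 = 2.390 d⁻¹.
First-order decay: C = 1.266·exp(−k·t) = 1.266·0.3445 = 0.4360 mg/L.
At the second outfall, C = (11610·0.4360 + 923.0·17.70) / (11610 + 923.0) = 1.707 mg/L.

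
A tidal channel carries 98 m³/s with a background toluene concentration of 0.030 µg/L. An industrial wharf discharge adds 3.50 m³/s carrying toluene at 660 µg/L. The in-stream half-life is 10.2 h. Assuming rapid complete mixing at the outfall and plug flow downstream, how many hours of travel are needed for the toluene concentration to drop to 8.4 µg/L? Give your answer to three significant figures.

Conservation of mass: C = (98.00·0.03000 + 3.500·660.0) / 101.5 = 2313/101.5 = 22.79 µg/L.
Half-life 10.2 h → k = ln 2 / 10.2 = 0.06796 h⁻¹ = 1.631 d⁻¹.
22.79·exp(−k·t) = 8.4 → t = ln(22.79/8.4)/k = 52870 s = 14.69 h.

14.7 h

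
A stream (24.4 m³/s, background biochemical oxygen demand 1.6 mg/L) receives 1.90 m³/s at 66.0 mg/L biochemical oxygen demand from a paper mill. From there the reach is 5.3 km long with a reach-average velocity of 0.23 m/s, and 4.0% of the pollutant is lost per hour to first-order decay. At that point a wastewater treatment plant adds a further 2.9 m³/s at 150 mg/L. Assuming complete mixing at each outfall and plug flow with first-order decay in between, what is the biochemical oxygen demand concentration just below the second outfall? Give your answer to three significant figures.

After mixing, C = (24.40·1.600 + 1.900·66.00) / 26.30 = 164.4/26.30 = 6.252 mg/L; combined flow 26.30 m³/s.
Travel time t = 5.3·1000 / 0.23 = 23040 s = 6.401 h.
4.0%/h lost → k = −ln(1 − 0.04) = 0.04082 h⁻¹.
Decay over the reach: 6.252·exp(−kt) = 6.252·0.7700 = 4.815 mg/L.
Second outfall: C = (26.30·4.815 + 2.900·150.0)/29.20 = 19.23 mg/L.

19.2 mg/L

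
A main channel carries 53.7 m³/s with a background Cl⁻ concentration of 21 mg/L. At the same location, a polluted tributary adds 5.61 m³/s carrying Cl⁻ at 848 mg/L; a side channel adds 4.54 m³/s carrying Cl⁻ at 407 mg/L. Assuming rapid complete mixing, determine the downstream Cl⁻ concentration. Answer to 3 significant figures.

Mixed concentration C = ΣQC/ΣQ = (53.70·21.00 + 5.610·848.0 + 4.540·407.0) / 63.85 = 7733/63.85 = 121.1 mg/L.

121 mg/L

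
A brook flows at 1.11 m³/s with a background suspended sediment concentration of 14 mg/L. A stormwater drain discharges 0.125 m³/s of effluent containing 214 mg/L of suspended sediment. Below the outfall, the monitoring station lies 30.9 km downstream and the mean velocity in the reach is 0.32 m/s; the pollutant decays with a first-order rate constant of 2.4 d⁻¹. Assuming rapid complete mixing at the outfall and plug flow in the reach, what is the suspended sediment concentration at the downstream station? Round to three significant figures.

After mixing, C = (1.110·14.00 + 0.1250·214.0) / 1.235 = 42.29/1.235 = 34.24 mg/L.
Travel time t = 30.9·1000 / 0.32 = 96560 s = 26.82 h.
Applying C = C₀e^(−kt): 34.24 × 0.06841 = 2.342 mg/L.

2.34 mg/L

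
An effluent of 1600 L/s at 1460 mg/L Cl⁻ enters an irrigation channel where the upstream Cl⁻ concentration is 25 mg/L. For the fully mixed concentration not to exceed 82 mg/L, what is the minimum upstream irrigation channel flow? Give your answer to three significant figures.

38700 L/s

Set C_mix = 82: (Q·25.00 + 1600·1460) / (Q + 1600) = 82
→ Q = 1600·(1460 − 82)/(82 − 25.00) = 38680 L/s.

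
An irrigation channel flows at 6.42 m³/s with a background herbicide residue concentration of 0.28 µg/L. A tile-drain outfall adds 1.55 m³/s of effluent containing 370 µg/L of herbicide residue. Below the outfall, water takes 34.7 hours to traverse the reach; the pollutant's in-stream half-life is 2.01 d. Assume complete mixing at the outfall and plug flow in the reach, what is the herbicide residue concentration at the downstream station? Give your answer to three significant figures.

43.8 µg/L

Mixed concentration C = ΣQC/ΣQ = (6.420·0.2800 + 1.550·370.0) / 7.970 = 575.3/7.970 = 72.18 µg/L.
Half-life 2.01 d → k = ln 2 / 2.01 = 0.3448 d⁻¹.
First-order decay: C = 72.18·exp(−k·t) = 72.18·0.6074 = 43.84 µg/L.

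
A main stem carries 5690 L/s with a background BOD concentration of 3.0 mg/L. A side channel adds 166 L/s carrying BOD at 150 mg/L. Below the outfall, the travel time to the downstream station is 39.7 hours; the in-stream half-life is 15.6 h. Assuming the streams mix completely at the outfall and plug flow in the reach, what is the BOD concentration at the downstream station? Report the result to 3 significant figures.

Mass balance: C = (5690·3.000 + 166.0·150.0) / 5856 = 41970/5856 = 7.167 mg/L.
Half-life 15.6 h → k = ln 2 / 15.6 = 0.04443 h⁻¹ = 1.066 d⁻¹.
First-order decay: C = 7.167·exp(−k·t) = 7.167·0.1714 = 1.228 mg/L.

1.23 mg/L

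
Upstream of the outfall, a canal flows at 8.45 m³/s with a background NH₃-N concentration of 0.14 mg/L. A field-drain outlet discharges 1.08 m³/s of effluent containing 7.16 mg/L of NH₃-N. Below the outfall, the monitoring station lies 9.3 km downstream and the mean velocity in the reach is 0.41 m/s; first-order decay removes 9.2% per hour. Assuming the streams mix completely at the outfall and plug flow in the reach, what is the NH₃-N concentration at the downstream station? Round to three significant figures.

After mixing, C = (8.450·0.1400 + 1.080·7.160) / 9.530 = 8.916/9.530 = 0.9356 mg/L.
Travel time t = 9.3·1000 / 0.41 = 22680 s = 6.301 h.
9.2%/h lost → k = −ln(1 − 0.092) = 0.09651 h⁻¹.
First-order decay: C = 0.9356·exp(−k·t) = 0.9356·0.5444 = 0.5093 mg/L.

0.509 mg/L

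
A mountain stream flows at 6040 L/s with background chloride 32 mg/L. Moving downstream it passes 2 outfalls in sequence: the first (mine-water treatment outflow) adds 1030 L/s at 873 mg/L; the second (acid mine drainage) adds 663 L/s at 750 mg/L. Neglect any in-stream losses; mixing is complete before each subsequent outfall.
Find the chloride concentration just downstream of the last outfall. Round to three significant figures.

Outfall 1: combined Q = 7070 L/s; C = (6040·32.00 + 1030·873.0)/7070 = 154.5 mg/L.
Outfall 2: combined Q = 7733 L/s; C = (7070·154.5 + 663.0·750.0)/7733 = 205.6 mg/L.

206 mg/L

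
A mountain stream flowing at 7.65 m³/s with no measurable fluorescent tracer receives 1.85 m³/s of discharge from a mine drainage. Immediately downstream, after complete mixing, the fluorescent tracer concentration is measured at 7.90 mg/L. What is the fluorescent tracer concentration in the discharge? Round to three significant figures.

Mass balance: 7.650·0 + 1.850·Cₑ = 9.500·7.900
→ Cₑ = (9.500·7.900 − 7.650·0) / 1.850 = 40.57 mg/L.

40.6 mg/L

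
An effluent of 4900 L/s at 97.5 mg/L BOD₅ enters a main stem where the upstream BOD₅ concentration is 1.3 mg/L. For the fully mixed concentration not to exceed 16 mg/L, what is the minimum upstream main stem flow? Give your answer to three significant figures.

27200 L/s

Set C_mix = 16: (Q·1.300 + 4900·97.50) / (Q + 4900) = 16
→ Q = 4900·(97.50 − 16)/(16 − 1.300) = 27170 L/s.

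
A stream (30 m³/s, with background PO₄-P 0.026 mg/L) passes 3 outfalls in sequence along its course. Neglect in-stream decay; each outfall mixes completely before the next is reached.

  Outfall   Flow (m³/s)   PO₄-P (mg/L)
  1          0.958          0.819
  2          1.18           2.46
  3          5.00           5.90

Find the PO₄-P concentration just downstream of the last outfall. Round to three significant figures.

After outfall 1: Q = 30.00 + 0.9580 = 30.96 m³/s; C = (30.00·0.02600 + 0.9580·0.8190)/30.96 = 0.05054 mg/L.
After outfall 2: Q = 30.96 + 1.180 = 32.14 m³/s; C = (30.96·0.05054 + 1.180·2.460)/32.14 = 0.1390 mg/L.
After outfall 3: Q = 32.14 + 5.000 = 37.14 m³/s; C = (32.14·0.1390 + 5.000·5.900)/37.14 = 0.9146 mg/L.

0.915 mg/L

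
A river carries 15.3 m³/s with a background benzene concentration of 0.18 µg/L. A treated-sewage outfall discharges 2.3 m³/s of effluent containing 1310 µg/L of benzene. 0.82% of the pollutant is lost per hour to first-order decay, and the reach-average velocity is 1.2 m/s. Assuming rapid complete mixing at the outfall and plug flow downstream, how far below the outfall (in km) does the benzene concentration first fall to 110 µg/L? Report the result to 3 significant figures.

Flow-weighted average: C = (15.30·0.1800 + 2.300·1310) / 17.60 = 3016/17.60 = 171.3 µg/L.
0.82%/h lost → k = −ln(1 − 0.0082) = 0.008234 h⁻¹.
Set 171.3·exp(−k·t) = 110 → t = ln(171.3/110)/k = 193800 s = 53.83 h.
Distance = v·t = 1.2·193800 = 232500 m = 232.5 km.

233 km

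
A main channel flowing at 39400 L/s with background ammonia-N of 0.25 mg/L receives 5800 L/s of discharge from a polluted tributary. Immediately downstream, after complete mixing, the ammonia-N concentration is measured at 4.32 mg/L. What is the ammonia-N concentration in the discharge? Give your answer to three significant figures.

32.0 mg/L

Mass balance: 39400·0.2500 + 5800·Cₑ = 45200·4.320
→ Cₑ = (45200·4.320 − 39400·0.2500) / 5800 = 31.97 mg/L.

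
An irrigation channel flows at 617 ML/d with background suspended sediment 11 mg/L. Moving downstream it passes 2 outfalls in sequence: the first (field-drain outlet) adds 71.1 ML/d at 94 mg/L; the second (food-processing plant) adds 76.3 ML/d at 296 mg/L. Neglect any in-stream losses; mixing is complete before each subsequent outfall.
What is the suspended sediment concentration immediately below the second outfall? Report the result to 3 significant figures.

47.2 mg/L

After outfall 1: Q = 617.0 + 71.10 = 688.1 ML/d; C = (617.0·11.00 + 71.10·94.00)/688.1 = 19.58 mg/L.
After outfall 2: Q = 688.1 + 76.30 = 764.4 ML/d; C = (688.1·19.58 + 76.30·296.0)/764.4 = 47.17 mg/L.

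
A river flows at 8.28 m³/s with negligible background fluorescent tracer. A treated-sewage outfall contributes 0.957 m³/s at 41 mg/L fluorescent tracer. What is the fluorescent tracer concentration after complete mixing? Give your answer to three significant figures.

Mass balance: C = (8.280·0 + 0.9570·41.00) / 9.237 = 39.24/9.237 = 4.248 mg/L.

4.25 mg/L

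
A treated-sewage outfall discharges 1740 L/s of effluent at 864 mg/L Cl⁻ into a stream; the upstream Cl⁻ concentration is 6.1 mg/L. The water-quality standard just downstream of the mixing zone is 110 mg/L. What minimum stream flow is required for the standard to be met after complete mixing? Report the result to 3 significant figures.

12600 L/s

Set C_mix = 110: (Q·6.100 + 1740·864.0) / (Q + 1740) = 110
→ Q = 1740·(864.0 − 110)/(110 − 6.100) = 12630 L/s.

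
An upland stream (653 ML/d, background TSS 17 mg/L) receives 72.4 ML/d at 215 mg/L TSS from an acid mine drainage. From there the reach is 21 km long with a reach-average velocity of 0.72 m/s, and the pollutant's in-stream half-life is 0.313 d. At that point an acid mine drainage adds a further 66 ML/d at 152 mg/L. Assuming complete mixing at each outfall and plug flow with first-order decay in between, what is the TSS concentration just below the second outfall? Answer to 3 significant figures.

Conservation of mass: C = (653.0·17.00 + 72.40·215.0) / 725.4 = 26670/725.4 = 36.76 mg/L; combined flow 725.4 ML/d.
Travel time t = 21·1000 / 0.72 = 29170 s = 8.102 h.
Half-life 0.313 d → k = ln 2 / 0.313 = 2.215 d⁻¹.
Decay over the reach: 36.76·exp(−kt) = 36.76·0.4735 = 17.41 mg/L.
Second outfall: C = (725.4·17.41 + 66.00·152.0)/791.4 = 28.63 mg/L.

28.6 mg/L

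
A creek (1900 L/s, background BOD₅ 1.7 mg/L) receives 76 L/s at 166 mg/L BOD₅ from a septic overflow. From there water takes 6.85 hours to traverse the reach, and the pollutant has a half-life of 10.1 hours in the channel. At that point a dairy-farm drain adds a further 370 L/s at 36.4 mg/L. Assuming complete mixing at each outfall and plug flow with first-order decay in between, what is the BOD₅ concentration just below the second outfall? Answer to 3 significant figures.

9.96 mg/L

Mixed concentration C = ΣQC/ΣQ = (1900·1.700 + 76.00·166.0) / 1976 = 15850/1976 = 8.019 mg/L; combined flow 1976 L/s.
Half-life 10.1 h → k = ln 2 / 10.1 = 0.06863 h⁻¹ = 1.647 d⁻¹.
After decay, C = 8.019 × e^(−kt) = 8.019 × 0.6249 = 5.012 mg/L.
At the second outfall, C = (1976·5.012 + 370.0·36.40) / (1976 + 370.0) = 9.962 mg/L.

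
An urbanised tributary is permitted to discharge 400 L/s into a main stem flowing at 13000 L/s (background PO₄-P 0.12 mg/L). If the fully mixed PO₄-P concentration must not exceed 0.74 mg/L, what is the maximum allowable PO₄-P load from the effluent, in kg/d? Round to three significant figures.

Mass balance at the limit: 13000·0.1200 + 400.0·Cₑ = 13400·0.74 → Cₑ = 20.89 mg/L.
400.0 L/s = 0.4000 m³/s. Load = 0.4000 m³/s × 20.89 g/m³ × 86 400 s/d = 722.0 kg/d.

722 kg/d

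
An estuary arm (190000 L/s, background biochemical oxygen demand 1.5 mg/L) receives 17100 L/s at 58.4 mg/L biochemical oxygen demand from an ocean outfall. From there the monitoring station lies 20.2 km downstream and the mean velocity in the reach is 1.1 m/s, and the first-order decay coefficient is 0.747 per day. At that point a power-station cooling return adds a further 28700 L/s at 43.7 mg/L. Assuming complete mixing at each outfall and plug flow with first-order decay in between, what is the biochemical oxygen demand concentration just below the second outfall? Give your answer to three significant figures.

9.96 mg/L

Mixed concentration C = ΣQC/ΣQ = (190000·1.500 + 17100·58.40) / 207100 = 1284000/207100 = 6.198 mg/L; combined flow 207100 L/s.
Travel time t = 20.2·1000 / 1.1 = 18360 s = 5.101 h.
After decay, C = 6.198 × e^(−kt) = 6.198 × 0.8532 = 5.288 mg/L.
Second outfall: C = (207100·5.288 + 28700·43.70)/235800 = 9.963 mg/L.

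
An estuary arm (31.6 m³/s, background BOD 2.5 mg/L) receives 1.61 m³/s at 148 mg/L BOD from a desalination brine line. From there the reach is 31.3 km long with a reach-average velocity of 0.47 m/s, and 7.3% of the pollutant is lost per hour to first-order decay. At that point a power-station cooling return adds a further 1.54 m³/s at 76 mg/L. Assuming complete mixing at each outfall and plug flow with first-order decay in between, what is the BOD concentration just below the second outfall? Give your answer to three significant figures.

5.61 mg/L

Flow-weighted average: C = (31.60·2.500 + 1.610·148.0) / 33.21 = 317.3/33.21 = 9.554 mg/L; combined flow 33.21 m³/s.
Travel time t = 31.3·1000 / 0.47 = 66600 s = 18.50 h.
7.3%/h lost → k = −ln(1 − 0.073) = 0.07580 h⁻¹.
After decay, C = 9.554 × e^(−kt) = 9.554 × 0.2460 = 2.351 mg/L.
Second outfall: C = (33.21·2.351 + 1.540·76.00)/34.75 = 5.615 mg/L.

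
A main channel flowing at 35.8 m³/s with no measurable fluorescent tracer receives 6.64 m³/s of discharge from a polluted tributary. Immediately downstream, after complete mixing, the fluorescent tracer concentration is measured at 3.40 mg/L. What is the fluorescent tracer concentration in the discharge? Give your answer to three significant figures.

Mass balance: 35.80·0 + 6.640·Cₑ = 42.44·3.400
→ Cₑ = (42.44·3.400 − 35.80·0) / 6.640 = 21.73 mg/L.

21.7 mg/L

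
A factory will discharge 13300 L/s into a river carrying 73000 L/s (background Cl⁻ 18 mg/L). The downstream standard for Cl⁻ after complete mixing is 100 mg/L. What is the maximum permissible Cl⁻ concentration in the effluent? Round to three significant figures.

550 mg/L

At the limit, (Qr·Cr + Qe·Cₑ)/(Qr + Qe) = 100:
Cₑ = (86300·100 − 73000·18.00) / 13300 = 550.1 mg/L.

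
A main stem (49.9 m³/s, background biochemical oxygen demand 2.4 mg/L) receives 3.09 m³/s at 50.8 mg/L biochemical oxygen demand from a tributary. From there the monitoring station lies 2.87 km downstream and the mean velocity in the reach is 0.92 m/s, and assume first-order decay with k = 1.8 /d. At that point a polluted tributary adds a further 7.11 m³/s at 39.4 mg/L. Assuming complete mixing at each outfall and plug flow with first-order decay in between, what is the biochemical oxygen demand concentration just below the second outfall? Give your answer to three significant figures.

Mixed concentration C = ΣQC/ΣQ = (49.90·2.400 + 3.090·50.80) / 52.99 = 276.7/52.99 = 5.222 mg/L; combined flow 52.99 m³/s.
Travel time t = 2.87·1000 / 0.92 = 3120 s = 0.8665 h.
Decay over the reach: 5.222·exp(−kt) = 5.222·0.9371 = 4.894 mg/L.
Second outfall: C = (52.99·4.894 + 7.110·39.40)/60.10 = 8.976 mg/L.

8.98 mg/L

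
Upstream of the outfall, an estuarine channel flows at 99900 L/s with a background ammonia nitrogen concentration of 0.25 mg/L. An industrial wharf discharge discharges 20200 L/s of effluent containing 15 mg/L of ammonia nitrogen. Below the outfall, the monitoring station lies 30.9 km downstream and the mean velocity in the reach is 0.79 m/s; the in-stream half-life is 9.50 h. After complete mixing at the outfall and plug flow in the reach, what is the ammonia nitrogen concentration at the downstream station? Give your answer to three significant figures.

Mass balance: C = (99900·0.2500 + 20200·15.00) / 120100 = 328000/120100 = 2.731 mg/L.
Travel time t = 30.9·1000 / 0.79 = 39110 s = 10.86 h.
Half-life 9.50 h → k = ln 2 / 9.50 = 0.07296 h⁻¹ = 1.751 d⁻¹.
Decay over the reach: 2.731·exp(−kt) = 2.731·0.4526 = 1.236 mg/L.

1.24 mg/L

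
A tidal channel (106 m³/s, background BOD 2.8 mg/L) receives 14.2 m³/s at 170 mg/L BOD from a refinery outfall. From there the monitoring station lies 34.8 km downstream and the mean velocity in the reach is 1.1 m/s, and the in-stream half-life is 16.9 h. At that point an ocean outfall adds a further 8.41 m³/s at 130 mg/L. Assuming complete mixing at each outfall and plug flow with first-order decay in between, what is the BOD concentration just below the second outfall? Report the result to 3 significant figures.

After mixing, C = (106.0·2.800 + 14.20·170.0) / 120.2 = 2711/120.2 = 22.55 mg/L; combined flow 120.2 m³/s.
Travel time t = 34.8·1000 / 1.1 = 31640 s = 8.788 h.
Half-life 16.9 h → k = ln 2 / 16.9 = 0.04101 h⁻¹ = 0.9844 d⁻¹.
Decay over the reach: 22.55·exp(−kt) = 22.55·0.6974 = 15.73 mg/L.
Second outfall: C = (120.2·15.73 + 8.410·130.0)/128.6 = 23.20 mg/L.

23.2 mg/L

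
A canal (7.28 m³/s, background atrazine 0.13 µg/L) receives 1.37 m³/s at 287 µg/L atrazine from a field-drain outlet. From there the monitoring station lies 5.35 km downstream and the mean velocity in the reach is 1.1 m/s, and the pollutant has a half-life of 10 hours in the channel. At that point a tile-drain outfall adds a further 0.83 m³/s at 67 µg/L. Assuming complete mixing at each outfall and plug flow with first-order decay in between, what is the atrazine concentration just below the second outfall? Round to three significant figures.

Flow-weighted average: C = (7.280·0.1300 + 1.370·287.0) / 8.650 = 394.1/8.650 = 45.56 µg/L; combined flow 8.650 m³/s.
Travel time t = 5.35·1000 / 1.1 = 4864 s = 1.351 h.
Half-life 10 h → k = ln 2 / 10 = 0.06931 h⁻¹ = 1.664 d⁻¹.
Applying C = C₀e^(−kt): 45.56 × 0.9106 = 41.49 µg/L.
At the second outfall, C = (8.650·41.49 + 0.8300·67.00) / (8.650 + 0.8300) = 43.73 µg/L.

43.7 µg/L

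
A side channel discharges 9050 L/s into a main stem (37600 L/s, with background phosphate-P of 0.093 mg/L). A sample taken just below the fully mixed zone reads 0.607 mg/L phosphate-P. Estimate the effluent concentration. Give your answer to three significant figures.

2.74 mg/L

Mass balance: 37600·0.09300 + 9050·Cₑ = 46650·0.6070
→ Cₑ = (46650·0.6070 − 37600·0.09300) / 9050 = 2.743 mg/L.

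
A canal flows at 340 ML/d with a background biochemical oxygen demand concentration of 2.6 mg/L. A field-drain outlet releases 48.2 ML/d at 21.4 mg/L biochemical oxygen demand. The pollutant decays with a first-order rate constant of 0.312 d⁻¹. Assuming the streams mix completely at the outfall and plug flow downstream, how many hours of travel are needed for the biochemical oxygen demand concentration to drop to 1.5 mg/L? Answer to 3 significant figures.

91.6 h

Mixed concentration C = ΣQC/ΣQ = (340.0·2.600 + 48.20·21.40) / 388.2 = 1915/388.2 = 4.934 mg/L.
4.934·exp(−k·t) = 1.5 → t = ln(4.934/1.5)/k = 329700 s = 91.60 h.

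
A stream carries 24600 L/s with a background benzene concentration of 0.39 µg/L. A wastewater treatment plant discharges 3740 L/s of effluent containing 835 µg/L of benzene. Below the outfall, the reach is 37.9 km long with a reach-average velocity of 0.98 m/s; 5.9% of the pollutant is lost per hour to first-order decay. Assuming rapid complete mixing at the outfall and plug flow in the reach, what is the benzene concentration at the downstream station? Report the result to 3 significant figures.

After mixing, C = (24600·0.3900 + 3740·835.0) / 28340 = 3132000/28340 = 110.5 µg/L.
Travel time t = 37.9·1000 / 0.98 = 38670 s = 10.74 h.
5.9%/h lost → k = −ln(1 − 0.059) = 0.06081 h⁻¹.
Applying C = C₀e^(−kt): 110.5 × 0.5203 = 57.51 µg/L.

57.5 µg/L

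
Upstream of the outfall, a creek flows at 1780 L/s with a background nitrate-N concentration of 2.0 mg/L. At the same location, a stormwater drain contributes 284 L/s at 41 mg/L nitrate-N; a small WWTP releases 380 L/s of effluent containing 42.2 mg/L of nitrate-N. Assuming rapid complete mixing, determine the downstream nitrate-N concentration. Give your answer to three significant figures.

12.8 mg/L

After mixing, C = (1780·2.000 + 284.0·41.00 + 380.0·42.20) / 2444 = 31240/2444 = 12.78 mg/L.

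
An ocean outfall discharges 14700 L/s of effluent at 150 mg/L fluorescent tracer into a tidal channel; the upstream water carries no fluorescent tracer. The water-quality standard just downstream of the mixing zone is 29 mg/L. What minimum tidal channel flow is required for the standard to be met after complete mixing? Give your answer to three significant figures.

Set C_mix = 29: (Q·0 + 14700·150.0) / (Q + 14700) = 29
→ Q = 14700·(150.0 − 29)/(29 − 0) = 61330 L/s.

61300 L/s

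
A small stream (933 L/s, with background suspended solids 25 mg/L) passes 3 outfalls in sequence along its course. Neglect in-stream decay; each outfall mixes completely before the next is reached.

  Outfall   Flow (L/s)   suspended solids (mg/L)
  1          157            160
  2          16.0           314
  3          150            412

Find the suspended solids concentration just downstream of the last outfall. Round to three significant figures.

Below outfall 1: Q → 1090 L/s, C = (933.0·25.00 + 157.0·160.0)/1090 = 44.44 mg/L.
Below outfall 2: Q → 1106 L/s, C = (1090·44.44 + 16.00·314.0)/1106 = 48.34 mg/L.
Below outfall 3: Q → 1256 L/s, C = (1106·48.34 + 150.0·412.0)/1256 = 91.77 mg/L.

91.8 mg/L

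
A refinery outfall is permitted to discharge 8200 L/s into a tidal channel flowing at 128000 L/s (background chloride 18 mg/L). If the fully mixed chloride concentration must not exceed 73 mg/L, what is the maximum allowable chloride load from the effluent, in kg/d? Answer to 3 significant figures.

Mass balance at the limit: 128000·18.00 + 8200·Cₑ = 136200·73 → Cₑ = 931.5 mg/L.
8200 L/s = 8.200 m³/s. Load = 8.200 m³/s × 931.5 g/m³ × 86 400 s/d = 660000 kg/d.

660000 kg/d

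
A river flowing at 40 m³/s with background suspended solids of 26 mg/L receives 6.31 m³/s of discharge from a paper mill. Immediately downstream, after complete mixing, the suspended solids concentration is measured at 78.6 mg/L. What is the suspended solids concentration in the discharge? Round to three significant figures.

412 mg/L

Mass balance: 40.00·26.00 + 6.310·Cₑ = 46.31·78.60
→ Cₑ = (46.31·78.60 − 40.00·26.00) / 6.310 = 412.0 mg/L.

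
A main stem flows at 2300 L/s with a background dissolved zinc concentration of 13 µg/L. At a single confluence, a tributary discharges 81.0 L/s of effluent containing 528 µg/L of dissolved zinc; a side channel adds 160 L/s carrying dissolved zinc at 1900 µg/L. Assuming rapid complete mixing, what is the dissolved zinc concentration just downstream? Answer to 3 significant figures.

148 µg/L

Conservation of mass: C = (2300·13.00 + 81.00·528.0 + 160.0·1900) / 2541 = 376700/2541 = 148.2 µg/L.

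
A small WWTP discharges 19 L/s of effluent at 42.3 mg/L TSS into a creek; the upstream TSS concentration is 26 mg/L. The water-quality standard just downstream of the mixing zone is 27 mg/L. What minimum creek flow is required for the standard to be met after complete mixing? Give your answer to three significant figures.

291 L/s

Set C_mix = 27: (Q·26.00 + 19.00·42.30) / (Q + 19.00) = 27
→ Q = 19.00·(42.30 − 27)/(27 − 26.00) = 290.7 L/s.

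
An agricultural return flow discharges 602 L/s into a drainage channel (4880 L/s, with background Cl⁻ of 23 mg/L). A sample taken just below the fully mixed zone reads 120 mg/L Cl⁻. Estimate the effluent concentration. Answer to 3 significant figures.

906 mg/L

Mass balance: 4880·23.00 + 602.0·Cₑ = 5482·120.0
→ Cₑ = (5482·120.0 − 4880·23.00) / 602.0 = 906.3 mg/L.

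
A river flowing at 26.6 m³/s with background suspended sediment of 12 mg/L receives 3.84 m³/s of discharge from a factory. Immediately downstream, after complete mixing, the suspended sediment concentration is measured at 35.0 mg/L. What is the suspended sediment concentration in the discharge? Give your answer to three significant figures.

194 mg/L

Mass balance: 26.60·12.00 + 3.840·Cₑ = 30.44·35.00
→ Cₑ = (30.44·35.00 − 26.60·12.00) / 3.840 = 194.3 mg/L.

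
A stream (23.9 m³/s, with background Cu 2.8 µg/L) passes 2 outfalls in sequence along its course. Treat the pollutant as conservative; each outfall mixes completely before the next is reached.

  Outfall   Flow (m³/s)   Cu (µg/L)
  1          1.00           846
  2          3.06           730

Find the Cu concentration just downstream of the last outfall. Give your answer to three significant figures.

113 µg/L

Outfall 1: combined Q = 24.90 m³/s; C = (23.90·2.800 + 1.000·846.0)/24.90 = 36.66 µg/L.
Outfall 2: combined Q = 27.96 m³/s; C = (24.90·36.66 + 3.060·730.0)/27.96 = 112.5 µg/L.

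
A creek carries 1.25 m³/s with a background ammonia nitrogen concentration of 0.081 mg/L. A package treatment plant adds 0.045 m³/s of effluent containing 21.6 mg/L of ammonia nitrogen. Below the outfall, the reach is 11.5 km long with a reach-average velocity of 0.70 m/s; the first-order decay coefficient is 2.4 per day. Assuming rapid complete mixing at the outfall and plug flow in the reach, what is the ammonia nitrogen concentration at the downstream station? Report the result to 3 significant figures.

0.525 mg/L

After mixing, C = (1.250·0.08100 + 0.04500·21.60) / 1.295 = 1.073/1.295 = 0.8288 mg/L.
Travel time t = 11.5·1000 / 0.70 = 16430 s = 4.563 h.
Decay over the reach: 0.8288·exp(−kt) = 0.8288·0.6336 = 0.5251 mg/L.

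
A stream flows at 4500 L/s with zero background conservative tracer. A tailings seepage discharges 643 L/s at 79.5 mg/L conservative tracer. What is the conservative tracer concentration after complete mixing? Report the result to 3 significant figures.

Flow-weighted average: C = (4500·0 + 643.0·79.50) / 5143 = 51120/5143 = 9.939 mg/L.

9.94 mg/L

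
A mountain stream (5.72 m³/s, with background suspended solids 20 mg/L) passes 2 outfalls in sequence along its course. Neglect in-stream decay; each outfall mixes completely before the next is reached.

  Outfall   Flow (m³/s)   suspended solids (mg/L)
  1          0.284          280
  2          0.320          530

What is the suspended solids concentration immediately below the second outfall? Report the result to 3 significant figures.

57.5 mg/L

Below outfall 1: Q → 6.004 m³/s, C = (5.720·20.00 + 0.2840·280.0)/6.004 = 32.30 mg/L.
Below outfall 2: Q → 6.324 m³/s, C = (6.004·32.30 + 0.3200·530.0)/6.324 = 57.48 mg/L.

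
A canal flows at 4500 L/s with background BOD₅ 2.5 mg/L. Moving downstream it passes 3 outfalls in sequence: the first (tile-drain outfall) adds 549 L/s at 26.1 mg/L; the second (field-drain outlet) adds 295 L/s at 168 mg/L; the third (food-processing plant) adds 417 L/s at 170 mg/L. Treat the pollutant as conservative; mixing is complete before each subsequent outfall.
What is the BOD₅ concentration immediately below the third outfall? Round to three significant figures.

Outfall 1: combined Q = 5049 L/s; C = (4500·2.500 + 549.0·26.10)/5049 = 5.066 mg/L.
Outfall 2: combined Q = 5344 L/s; C = (5049·5.066 + 295.0·168.0)/5344 = 14.06 mg/L.
Outfall 3: combined Q = 5761 L/s; C = (5344·14.06 + 417.0·170.0)/5761 = 25.35 mg/L.

25.3 mg/L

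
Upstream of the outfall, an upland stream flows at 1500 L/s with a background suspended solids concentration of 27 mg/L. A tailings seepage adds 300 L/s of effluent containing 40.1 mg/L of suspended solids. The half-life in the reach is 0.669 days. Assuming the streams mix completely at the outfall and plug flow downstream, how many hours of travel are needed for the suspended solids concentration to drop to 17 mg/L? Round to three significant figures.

12.5 h

Mass balance: C = (1500·27.00 + 300.0·40.10) / 1800 = 52530/1800 = 29.18 mg/L.
Half-life 0.669 d → k = ln 2 / 0.669 = 1.036 d⁻¹.
29.18·exp(−k·t) = 17 → t = ln(29.18/17)/k = 45060 s = 12.52 h.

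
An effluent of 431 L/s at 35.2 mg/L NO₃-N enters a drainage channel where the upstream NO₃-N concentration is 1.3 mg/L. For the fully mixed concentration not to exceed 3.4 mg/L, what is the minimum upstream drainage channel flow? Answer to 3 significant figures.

Set C_mix = 3.4: (Q·1.300 + 431.0·35.20) / (Q + 431.0) = 3.4
→ Q = 431.0·(35.20 − 3.4)/(3.4 − 1.300) = 6527 L/s.

6530 L/s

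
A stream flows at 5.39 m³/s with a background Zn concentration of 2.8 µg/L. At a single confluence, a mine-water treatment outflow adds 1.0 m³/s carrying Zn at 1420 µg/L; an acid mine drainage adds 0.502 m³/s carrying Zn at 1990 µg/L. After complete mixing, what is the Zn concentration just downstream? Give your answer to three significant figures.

Conservation of mass: C = (5.390·2.800 + 1.000·1420 + 0.5020·1990) / 6.892 = 2434/6.892 = 353.2 µg/L.

353 µg/L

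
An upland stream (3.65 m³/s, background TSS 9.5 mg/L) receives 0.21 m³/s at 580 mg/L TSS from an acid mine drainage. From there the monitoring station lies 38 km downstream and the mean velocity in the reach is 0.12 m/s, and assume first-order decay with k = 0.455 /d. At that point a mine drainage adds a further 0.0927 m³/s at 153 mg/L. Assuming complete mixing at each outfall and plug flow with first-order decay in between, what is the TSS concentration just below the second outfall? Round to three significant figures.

Conservation of mass: C = (3.650·9.500 + 0.2100·580.0) / 3.860 = 156.5/3.860 = 40.54 mg/L; combined flow 3.860 m³/s.
Travel time t = 38·1000 / 0.12 = 316700 s = 87.96 h.
First-order decay: C = 40.54·exp(−k·t) = 40.54·0.1887 = 7.649 mg/L.
Second outfall: C = (3.860·7.649 + 0.09270·153.0)/3.953 = 11.06 mg/L.

11.1 mg/L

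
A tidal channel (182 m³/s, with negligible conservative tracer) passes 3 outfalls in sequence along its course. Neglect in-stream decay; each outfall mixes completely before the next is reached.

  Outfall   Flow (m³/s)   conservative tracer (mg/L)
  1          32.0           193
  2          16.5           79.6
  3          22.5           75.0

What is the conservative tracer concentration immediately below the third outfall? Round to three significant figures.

After outfall 1: Q = 182.0 + 32.00 = 214.0 m³/s; C = (182.0·0 + 32.00·193.0)/214.0 = 28.86 mg/L.
After outfall 2: Q = 214.0 + 16.50 = 230.5 m³/s; C = (214.0·28.86 + 16.50·79.60)/230.5 = 32.49 mg/L.
After outfall 3: Q = 230.5 + 22.50 = 253.0 m³/s; C = (230.5·32.49 + 22.50·75.00)/253.0 = 36.27 mg/L.

36.3 mg/L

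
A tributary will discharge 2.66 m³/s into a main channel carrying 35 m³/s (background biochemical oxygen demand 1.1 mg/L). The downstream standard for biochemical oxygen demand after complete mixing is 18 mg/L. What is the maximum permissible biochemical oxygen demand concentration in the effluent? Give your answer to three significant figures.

At the limit, (Qr·Cr + Qe·Cₑ)/(Qr + Qe) = 18:
Cₑ = (37.66·18 − 35.00·1.100) / 2.660 = 240.4 mg/L.

240 mg/L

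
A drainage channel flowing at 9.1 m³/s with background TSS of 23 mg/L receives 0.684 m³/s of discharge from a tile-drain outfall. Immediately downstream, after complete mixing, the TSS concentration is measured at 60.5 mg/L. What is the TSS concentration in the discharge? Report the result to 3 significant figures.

559 mg/L

Mass balance: 9.100·23.00 + 0.6840·Cₑ = 9.784·60.50
→ Cₑ = (9.784·60.50 − 9.100·23.00) / 0.6840 = 559.4 mg/L.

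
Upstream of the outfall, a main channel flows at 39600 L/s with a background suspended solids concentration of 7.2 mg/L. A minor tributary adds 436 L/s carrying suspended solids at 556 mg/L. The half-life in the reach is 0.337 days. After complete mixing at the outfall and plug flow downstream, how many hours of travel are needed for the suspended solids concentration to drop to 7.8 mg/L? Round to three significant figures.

Conservation of mass: C = (39600·7.200 + 436.0·556.0) / 40040 = 527500/40040 = 13.18 mg/L.
Half-life 0.337 d → k = ln 2 / 0.337 = 2.057 d⁻¹.
13.18·exp(−k·t) = 7.8 → t = ln(13.18/7.8)/k = 22020 s = 6.118 h.

6.12 h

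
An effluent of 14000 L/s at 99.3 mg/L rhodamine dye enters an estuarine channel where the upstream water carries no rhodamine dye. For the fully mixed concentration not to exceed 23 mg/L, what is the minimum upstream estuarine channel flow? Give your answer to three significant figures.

46400 L/s

Set C_mix = 23: (Q·0 + 14000·99.30) / (Q + 14000) = 23
→ Q = 14000·(99.30 − 23)/(23 − 0) = 46440 L/s.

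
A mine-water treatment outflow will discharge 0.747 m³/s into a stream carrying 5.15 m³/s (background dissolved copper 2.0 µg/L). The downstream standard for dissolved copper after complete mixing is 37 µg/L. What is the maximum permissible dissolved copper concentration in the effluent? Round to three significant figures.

At the limit, (Qr·Cr + Qe·Cₑ)/(Qr + Qe) = 37:
Cₑ = (5.897·37 − 5.150·2.000) / 0.7470 = 278.3 µg/L.

278 µg/L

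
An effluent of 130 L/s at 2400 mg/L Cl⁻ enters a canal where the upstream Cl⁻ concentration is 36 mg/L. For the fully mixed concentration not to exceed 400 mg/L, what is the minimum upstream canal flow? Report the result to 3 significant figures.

Set C_mix = 400: (Q·36.00 + 130.0·2400) / (Q + 130.0) = 400
→ Q = 130.0·(2400 − 400)/(400 − 36.00) = 714.3 L/s.

714 L/s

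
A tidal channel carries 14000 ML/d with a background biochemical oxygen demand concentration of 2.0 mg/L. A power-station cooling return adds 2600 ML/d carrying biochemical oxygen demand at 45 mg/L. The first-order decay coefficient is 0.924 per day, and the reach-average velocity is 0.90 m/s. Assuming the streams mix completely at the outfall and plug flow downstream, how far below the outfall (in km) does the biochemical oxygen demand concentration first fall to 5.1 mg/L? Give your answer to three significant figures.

After mixing, C = (14000·2.000 + 2600·45.00) / 16600 = 145000/16600 = 8.735 mg/L.
Set 8.735·exp(−k·t) = 5.1 → t = ln(8.735/5.1)/k = 50310 s = 13.98 h.
Distance = v·t = 0.90·50310 = 45280 m = 45.28 km.

45.3 km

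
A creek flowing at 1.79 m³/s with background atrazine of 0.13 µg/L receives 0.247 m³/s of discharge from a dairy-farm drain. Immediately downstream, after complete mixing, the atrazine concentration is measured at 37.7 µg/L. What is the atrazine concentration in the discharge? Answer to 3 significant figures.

310 µg/L

Mass balance: 1.790·0.1300 + 0.2470·Cₑ = 2.037·37.70
→ Cₑ = (2.037·37.70 − 1.790·0.1300) / 0.2470 = 310.0 µg/L.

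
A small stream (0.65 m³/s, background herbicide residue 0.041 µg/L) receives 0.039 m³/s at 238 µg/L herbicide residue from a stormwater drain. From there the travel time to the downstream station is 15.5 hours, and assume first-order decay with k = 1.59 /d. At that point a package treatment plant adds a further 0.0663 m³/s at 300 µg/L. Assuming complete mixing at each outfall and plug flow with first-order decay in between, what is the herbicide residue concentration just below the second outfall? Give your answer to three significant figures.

Mixed concentration C = ΣQC/ΣQ = (0.6500·0.04100 + 0.03900·238.0) / 0.6890 = 9.309/0.6890 = 13.51 µg/L; combined flow 0.6890 m³/s.
Applying C = C₀e^(−kt): 13.51 × 0.3581 = 4.838 µg/L.
Second outfall: C = (0.6890·4.838 + 0.06630·300.0)/0.7553 = 30.75 µg/L.

30.7 µg/L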